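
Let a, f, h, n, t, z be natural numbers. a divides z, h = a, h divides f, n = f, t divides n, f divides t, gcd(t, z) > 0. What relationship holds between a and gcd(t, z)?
a ≤ gcd(t, z)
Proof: n = f and t divides n, thus t divides f. f divides t, so f = t. h = a and h divides f, hence a divides f. Since f = t, a divides t. Since a divides z, a divides gcd(t, z). Since gcd(t, z) > 0, a ≤ gcd(t, z).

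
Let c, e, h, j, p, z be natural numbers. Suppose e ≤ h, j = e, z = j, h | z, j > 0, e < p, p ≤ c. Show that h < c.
Because z = j and h | z, h | j. Since j > 0, h ≤ j. j = e, so h ≤ e. Since e ≤ h, e = h. Since e < p and p ≤ c, e < c. Since e = h, h < c.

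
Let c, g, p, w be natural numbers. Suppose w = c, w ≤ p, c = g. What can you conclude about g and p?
g ≤ p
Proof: From w = c and c = g, w = g. From w ≤ p, g ≤ p.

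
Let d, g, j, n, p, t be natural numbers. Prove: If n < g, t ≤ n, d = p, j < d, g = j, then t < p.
g = j and n < g, therefore n < j. Because d = p and j < d, j < p. n < j, so n < p. Since t ≤ n, t < p.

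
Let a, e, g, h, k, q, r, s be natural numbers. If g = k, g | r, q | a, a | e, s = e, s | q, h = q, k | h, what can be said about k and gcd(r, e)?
k | gcd(r, e)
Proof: From g = k and g | r, k | r. Because q | a and a | e, q | e. s = e and s | q, hence e | q. Since q | e, q = e. h = q and k | h, so k | q. Since q = e, k | e. Because k | r, k | gcd(r, e).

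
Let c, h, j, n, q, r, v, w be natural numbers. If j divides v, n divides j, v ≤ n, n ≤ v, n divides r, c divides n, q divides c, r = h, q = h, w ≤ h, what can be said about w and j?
w ≤ j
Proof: Because v ≤ n and n ≤ v, v = n. j divides v, so j divides n. Since n divides j, n = j. q divides c and c divides n, thus q divides n. Since q = h, h divides n. r = h and n divides r, hence n divides h. h divides n, so h = n. Since w ≤ h, w ≤ n. n = j, so w ≤ j.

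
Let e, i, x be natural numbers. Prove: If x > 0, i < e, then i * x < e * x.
i < e and x > 0. By multiplying by a positive, i * x < e * x.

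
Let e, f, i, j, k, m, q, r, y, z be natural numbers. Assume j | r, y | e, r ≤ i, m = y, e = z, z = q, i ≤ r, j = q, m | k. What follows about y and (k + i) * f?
y | (k + i) * f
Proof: m = y and m | k, so y | k. Since e = z and z = q, e = q. Since y | e, y | q. Because r ≤ i and i ≤ r, r = i. Because j = q and j | r, q | r. Since r = i, q | i. y | q, so y | i. Because y | k, y | k + i. Then y | (k + i) * f.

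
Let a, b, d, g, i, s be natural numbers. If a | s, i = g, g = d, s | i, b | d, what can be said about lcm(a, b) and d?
lcm(a, b) | d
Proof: i = g and g = d, therefore i = d. Since s | i, s | d. Because a | s, a | d. Since b | d, lcm(a, b) | d.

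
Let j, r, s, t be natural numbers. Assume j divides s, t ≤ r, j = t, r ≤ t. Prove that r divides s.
t ≤ r and r ≤ t, therefore t = r. Because j = t, j = r. Since j divides s, r divides s.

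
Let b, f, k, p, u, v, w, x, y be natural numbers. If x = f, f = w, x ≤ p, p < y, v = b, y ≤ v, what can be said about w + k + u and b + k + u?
w + k + u < b + k + u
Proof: From x = f and f = w, x = w. Since x ≤ p, w ≤ p. Because v = b and y ≤ v, y ≤ b. Since p < y, p < b. Since w ≤ p, w < b. Then w + k < b + k. Then w + k + u < b + k + u.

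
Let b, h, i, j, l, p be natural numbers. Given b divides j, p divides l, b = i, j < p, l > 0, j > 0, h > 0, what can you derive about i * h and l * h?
i * h < l * h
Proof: b = i and b divides j, therefore i divides j. j > 0, so i ≤ j. p divides l and l > 0, thus p ≤ l. j < p, so j < l. Since i ≤ j, i < l. From h > 0, by multiplying by a positive, i * h < l * h.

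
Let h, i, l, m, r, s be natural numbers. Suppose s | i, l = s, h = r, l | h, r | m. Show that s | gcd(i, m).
h = r and l | h, therefore l | r. l = s, so s | r. r | m, so s | m. s | i, so s | gcd(i, m).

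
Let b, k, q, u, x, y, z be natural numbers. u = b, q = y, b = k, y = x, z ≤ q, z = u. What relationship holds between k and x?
k ≤ x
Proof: u = b and b = k, hence u = k. Because q = y and y = x, q = x. z = u and z ≤ q, hence u ≤ q. q = x, so u ≤ x. From u = k, k ≤ x.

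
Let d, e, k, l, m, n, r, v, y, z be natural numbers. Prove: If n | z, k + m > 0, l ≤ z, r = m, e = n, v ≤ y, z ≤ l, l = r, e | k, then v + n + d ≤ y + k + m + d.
Because e = n and e | k, n | k. l = r and r = m, hence l = m. z ≤ l and l ≤ z, hence z = l. n | z, so n | l. Since l = m, n | m. n | k, so n | k + m. k + m > 0, so n ≤ k + m. Then n + d ≤ k + m + d. Since v ≤ y, v + n + d ≤ y + k + m + d.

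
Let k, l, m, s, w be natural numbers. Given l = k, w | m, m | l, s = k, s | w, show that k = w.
From w | m and m | l, w | l. l = k, so w | k. s = k and s | w, so k | w. w | k, so w = k. Then k = w.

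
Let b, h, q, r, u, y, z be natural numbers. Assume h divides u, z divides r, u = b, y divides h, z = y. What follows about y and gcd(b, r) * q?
y divides gcd(b, r) * q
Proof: u = b and h divides u, thus h divides b. Since y divides h, y divides b. z = y and z divides r, therefore y divides r. Since y divides b, y divides gcd(b, r). Then y divides gcd(b, r) * q.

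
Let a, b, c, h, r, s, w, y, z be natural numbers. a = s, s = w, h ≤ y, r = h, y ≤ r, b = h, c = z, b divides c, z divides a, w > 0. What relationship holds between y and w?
y ≤ w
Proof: Since a = s and s = w, a = w. r = h and y ≤ r, thus y ≤ h. h ≤ y, so h = y. c = z and b divides c, hence b divides z. Since b = h, h divides z. Since h = y, y divides z. z divides a, so y divides a. Since a = w, y divides w. Since w > 0, y ≤ w.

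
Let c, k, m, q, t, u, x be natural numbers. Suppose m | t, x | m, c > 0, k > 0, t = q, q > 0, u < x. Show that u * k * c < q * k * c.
Because x | m and m | t, x | t. Since t = q, x | q. q > 0, so x ≤ q. u < x, so u < q. Because k > 0, u * k < q * k. c > 0, so u * k * c < q * k * c.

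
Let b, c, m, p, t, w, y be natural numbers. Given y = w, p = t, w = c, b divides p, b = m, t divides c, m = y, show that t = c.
From m = y and y = w, m = w. Since w = c, m = c. b = m and b divides p, hence m divides p. p = t, so m divides t. Since m = c, c divides t. Since t divides c, c = t. Then t = c.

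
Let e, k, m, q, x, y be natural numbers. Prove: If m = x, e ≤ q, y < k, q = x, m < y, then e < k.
q = x and e ≤ q, therefore e ≤ x. m = x and m < y, therefore x < y. From y < k, x < k. e ≤ x, so e < k.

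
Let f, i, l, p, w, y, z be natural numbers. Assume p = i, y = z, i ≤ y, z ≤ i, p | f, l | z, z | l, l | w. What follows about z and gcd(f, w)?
z | gcd(f, w)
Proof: y = z and i ≤ y, thus i ≤ z. From z ≤ i, i = z. Since p = i, p = z. p | f, so z | f. From l | z and z | l, l = z. From l | w, z | w. Since z | f, z | gcd(f, w).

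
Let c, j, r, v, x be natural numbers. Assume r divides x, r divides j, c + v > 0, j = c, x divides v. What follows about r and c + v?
r ≤ c + v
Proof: j = c and r divides j, so r divides c. From r divides x and x divides v, r divides v. Since r divides c, r divides c + v. c + v > 0, so r ≤ c + v.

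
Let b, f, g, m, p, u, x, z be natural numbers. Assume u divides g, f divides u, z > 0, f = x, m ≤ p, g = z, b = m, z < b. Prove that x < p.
f divides u and u divides g, hence f divides g. Because g = z, f divides z. Since f = x, x divides z. z > 0, so x ≤ z. From b = m and z < b, z < m. From x ≤ z, x < m. m ≤ p, so x < p.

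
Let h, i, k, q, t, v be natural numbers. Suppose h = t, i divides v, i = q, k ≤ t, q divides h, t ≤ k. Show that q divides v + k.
i = q and i divides v, therefore q divides v. Since t ≤ k and k ≤ t, t = k. From h = t and q divides h, q divides t. t = k, so q divides k. q divides v, so q divides v + k.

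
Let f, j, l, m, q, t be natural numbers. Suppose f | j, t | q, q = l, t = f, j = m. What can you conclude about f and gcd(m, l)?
f | gcd(m, l)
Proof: Since j = m and f | j, f | m. q = l and t | q, hence t | l. Because t = f, f | l. f | m, so f | gcd(m, l).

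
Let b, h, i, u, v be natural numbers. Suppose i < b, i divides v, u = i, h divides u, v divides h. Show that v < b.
Since v divides h and h divides u, v divides u. Since u = i, v divides i. Since i divides v, i = v. Because i < b, v < b.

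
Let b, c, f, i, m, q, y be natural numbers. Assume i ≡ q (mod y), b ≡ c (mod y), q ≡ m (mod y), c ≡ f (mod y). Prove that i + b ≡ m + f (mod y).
From i ≡ q (mod y) and q ≡ m (mod y), i ≡ m (mod y). b ≡ c (mod y) and c ≡ f (mod y), therefore b ≡ f (mod y). From i ≡ m (mod y), i + b ≡ m + f (mod y).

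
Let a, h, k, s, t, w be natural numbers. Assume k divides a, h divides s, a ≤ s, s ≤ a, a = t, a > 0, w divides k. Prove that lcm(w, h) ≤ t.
w divides k and k divides a, thus w divides a. From s ≤ a and a ≤ s, s = a. h divides s, so h divides a. Since w divides a, lcm(w, h) divides a. Since a > 0, lcm(w, h) ≤ a. Since a = t, lcm(w, h) ≤ t.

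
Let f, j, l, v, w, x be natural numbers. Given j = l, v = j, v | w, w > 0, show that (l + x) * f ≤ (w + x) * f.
Since v = j and v | w, j | w. Since j = l, l | w. w > 0, so l ≤ w. Then l + x ≤ w + x. Then (l + x) * f ≤ (w + x) * f.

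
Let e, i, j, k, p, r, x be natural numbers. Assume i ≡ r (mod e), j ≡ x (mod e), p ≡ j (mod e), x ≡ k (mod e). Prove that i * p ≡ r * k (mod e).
From p ≡ j (mod e) and j ≡ x (mod e), p ≡ x (mod e). Since x ≡ k (mod e), p ≡ k (mod e). Since i ≡ r (mod e), i * p ≡ r * k (mod e).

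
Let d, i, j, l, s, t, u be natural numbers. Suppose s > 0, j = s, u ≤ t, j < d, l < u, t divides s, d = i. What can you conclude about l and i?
l < i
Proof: t divides s and s > 0, hence t ≤ s. Since u ≤ t, u ≤ s. j = s and j < d, so s < d. d = i, so s < i. u ≤ s, so u < i. l < u, so l < i.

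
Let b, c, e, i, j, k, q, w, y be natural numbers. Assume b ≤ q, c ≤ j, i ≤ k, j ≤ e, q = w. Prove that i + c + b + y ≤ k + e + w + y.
From c ≤ j and j ≤ e, c ≤ e. i ≤ k, so i + c ≤ k + e. q = w and b ≤ q, thus b ≤ w. Because i + c ≤ k + e, i + c + b ≤ k + e + w. Then i + c + b + y ≤ k + e + w + y.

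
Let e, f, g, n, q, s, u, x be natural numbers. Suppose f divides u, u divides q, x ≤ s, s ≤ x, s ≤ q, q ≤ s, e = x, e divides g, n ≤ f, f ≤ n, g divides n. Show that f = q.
f divides u and u divides q, therefore f divides q. x ≤ s and s ≤ x, therefore x = s. s ≤ q and q ≤ s, thus s = q. x = s, so x = q. e = x and e divides g, thus x divides g. n ≤ f and f ≤ n, therefore n = f. g divides n, so g divides f. x divides g, so x divides f. x = q, so q divides f. Since f divides q, f = q.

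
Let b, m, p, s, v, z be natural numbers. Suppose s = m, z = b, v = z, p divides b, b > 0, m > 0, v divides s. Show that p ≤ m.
p divides b and b > 0, so p ≤ b. v = z and z = b, thus v = b. s = m and v divides s, thus v divides m. Since v = b, b divides m. Because m > 0, b ≤ m. Because p ≤ b, p ≤ m.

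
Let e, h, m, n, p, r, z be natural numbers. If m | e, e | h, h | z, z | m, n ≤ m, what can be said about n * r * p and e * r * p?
n * r * p ≤ e * r * p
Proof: Since e | h and h | z, e | z. Since z | m, e | m. m | e, so m = e. Since n ≤ m, n ≤ e. Then n * r ≤ e * r. Then n * r * p ≤ e * r * p.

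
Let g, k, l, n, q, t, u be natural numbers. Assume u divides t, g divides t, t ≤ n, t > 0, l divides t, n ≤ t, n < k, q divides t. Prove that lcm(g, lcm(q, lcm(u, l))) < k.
Because t ≤ n and n ≤ t, t = n. u divides t and l divides t, thus lcm(u, l) divides t. q divides t, so lcm(q, lcm(u, l)) divides t. Since g divides t, lcm(g, lcm(q, lcm(u, l))) divides t. Since t > 0, lcm(g, lcm(q, lcm(u, l))) ≤ t. Because t = n, lcm(g, lcm(q, lcm(u, l))) ≤ n. n < k, so lcm(g, lcm(q, lcm(u, l))) < k.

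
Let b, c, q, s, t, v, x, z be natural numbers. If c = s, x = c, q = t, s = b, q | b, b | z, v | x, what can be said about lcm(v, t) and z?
lcm(v, t) | z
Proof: From x = c and c = s, x = s. Since s = b, x = b. Since v | x, v | b. q = t and q | b, therefore t | b. Because v | b, lcm(v, t) | b. Because b | z, lcm(v, t) | z.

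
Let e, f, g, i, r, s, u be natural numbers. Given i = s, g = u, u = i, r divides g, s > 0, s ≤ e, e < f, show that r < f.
Because g = u and u = i, g = i. Since r divides g, r divides i. Since i = s, r divides s. s > 0, so r ≤ s. Since s ≤ e and e < f, s < f. Since r ≤ s, r < f.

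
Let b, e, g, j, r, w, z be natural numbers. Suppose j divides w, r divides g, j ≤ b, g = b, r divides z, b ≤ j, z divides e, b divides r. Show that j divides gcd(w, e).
g = b and r divides g, so r divides b. Since b divides r, r = b. b ≤ j and j ≤ b, thus b = j. Since r = b, r = j. r divides z and z divides e, thus r divides e. From r = j, j divides e. Since j divides w, j divides gcd(w, e).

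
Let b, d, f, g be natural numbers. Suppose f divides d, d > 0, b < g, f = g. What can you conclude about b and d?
b < d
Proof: From f = g and f divides d, g divides d. Since d > 0, g ≤ d. Since b < g, b < d.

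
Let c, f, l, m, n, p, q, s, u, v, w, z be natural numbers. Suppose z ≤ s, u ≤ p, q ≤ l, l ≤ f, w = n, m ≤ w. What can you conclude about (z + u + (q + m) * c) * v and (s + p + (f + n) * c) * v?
(z + u + (q + m) * c) * v ≤ (s + p + (f + n) * c) * v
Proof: Since q ≤ l and l ≤ f, q ≤ f. w = n and m ≤ w, therefore m ≤ n. q ≤ f, so q + m ≤ f + n. Then (q + m) * c ≤ (f + n) * c. u ≤ p, so u + (q + m) * c ≤ p + (f + n) * c. z ≤ s, so z + u + (q + m) * c ≤ s + p + (f + n) * c. Then (z + u + (q + m) * c) * v ≤ (s + p + (f + n) * c) * v.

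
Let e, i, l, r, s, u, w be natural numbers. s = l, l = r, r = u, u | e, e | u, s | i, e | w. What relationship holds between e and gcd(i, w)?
e | gcd(i, w)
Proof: Because s = l and l = r, s = r. Since r = u, s = u. u | e and e | u, so u = e. s = u, so s = e. Since s | i, e | i. Since e | w, e | gcd(i, w).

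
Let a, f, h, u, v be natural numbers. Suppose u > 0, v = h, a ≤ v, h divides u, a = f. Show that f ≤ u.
From v = h and a ≤ v, a ≤ h. Since a = f, f ≤ h. h divides u and u > 0, thus h ≤ u. Since f ≤ h, f ≤ u.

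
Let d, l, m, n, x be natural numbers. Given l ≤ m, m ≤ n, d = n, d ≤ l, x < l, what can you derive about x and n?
x < n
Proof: l ≤ m and m ≤ n, therefore l ≤ n. Since d = n and d ≤ l, n ≤ l. l ≤ n, so l = n. Since x < l, x < n.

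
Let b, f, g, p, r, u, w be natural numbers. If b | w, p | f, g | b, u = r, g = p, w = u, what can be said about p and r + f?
p | r + f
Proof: Since w = u and u = r, w = r. g | b and b | w, therefore g | w. Since g = p, p | w. Since w = r, p | r. p | f, so p | r + f.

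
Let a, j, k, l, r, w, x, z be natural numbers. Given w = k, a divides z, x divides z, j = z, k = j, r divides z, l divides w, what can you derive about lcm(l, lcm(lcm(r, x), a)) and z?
lcm(l, lcm(lcm(r, x), a)) divides z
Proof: w = k and k = j, hence w = j. Since j = z, w = z. l divides w, so l divides z. r divides z and x divides z, thus lcm(r, x) divides z. Since a divides z, lcm(lcm(r, x), a) divides z. Since l divides z, lcm(l, lcm(lcm(r, x), a)) divides z.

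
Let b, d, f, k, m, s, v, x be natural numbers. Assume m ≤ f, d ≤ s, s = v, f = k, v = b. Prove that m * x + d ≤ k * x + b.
f = k and m ≤ f, so m ≤ k. Then m * x ≤ k * x. Since s = v and v = b, s = b. Since d ≤ s, d ≤ b. m * x ≤ k * x, so m * x + d ≤ k * x + b.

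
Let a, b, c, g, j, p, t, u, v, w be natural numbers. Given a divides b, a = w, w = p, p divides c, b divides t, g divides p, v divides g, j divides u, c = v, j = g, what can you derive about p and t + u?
p divides t + u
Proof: a = w and w = p, hence a = p. a divides b and b divides t, so a divides t. a = p, so p divides t. Since c = v and p divides c, p divides v. Since v divides g, p divides g. Since g divides p, g = p. Because j = g and j divides u, g divides u. g = p, so p divides u. p divides t, so p divides t + u.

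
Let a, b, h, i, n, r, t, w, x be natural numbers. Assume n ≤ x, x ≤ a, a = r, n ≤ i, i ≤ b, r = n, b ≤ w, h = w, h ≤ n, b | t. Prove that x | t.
a = r and r = n, thus a = n. Because x ≤ a, x ≤ n. n ≤ x, so n = x. h = w and h ≤ n, hence w ≤ n. Since b ≤ w, b ≤ n. From n ≤ i and i ≤ b, n ≤ b. b ≤ n, so b = n. b | t, so n | t. Because n = x, x | t.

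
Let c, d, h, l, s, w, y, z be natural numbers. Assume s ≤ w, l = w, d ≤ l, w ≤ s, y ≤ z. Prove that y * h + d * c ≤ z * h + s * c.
y ≤ z. By multiplying by a non-negative, y * h ≤ z * h. w ≤ s and s ≤ w, so w = s. Since l = w, l = s. Since d ≤ l, d ≤ s. By multiplying by a non-negative, d * c ≤ s * c. From y * h ≤ z * h, y * h + d * c ≤ z * h + s * c.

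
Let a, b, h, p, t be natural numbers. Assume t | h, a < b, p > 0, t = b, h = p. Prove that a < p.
Because h = p and t | h, t | p. Since t = b, b | p. p > 0, so b ≤ p. Because a < b, a < p.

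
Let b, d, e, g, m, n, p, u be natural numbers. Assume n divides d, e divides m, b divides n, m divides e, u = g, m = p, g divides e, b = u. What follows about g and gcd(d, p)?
g divides gcd(d, p)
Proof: Since b = u and u = g, b = g. From b divides n and n divides d, b divides d. b = g, so g divides d. From e divides m and m divides e, e = m. Since g divides e, g divides m. Since m = p, g divides p. Since g divides d, g divides gcd(d, p).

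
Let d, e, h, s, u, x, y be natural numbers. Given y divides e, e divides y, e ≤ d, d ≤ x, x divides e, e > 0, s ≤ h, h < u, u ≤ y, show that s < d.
Because y divides e and e divides y, y = e. x divides e and e > 0, thus x ≤ e. Since d ≤ x, d ≤ e. Since e ≤ d, e = d. y = e, so y = d. Since s ≤ h and h < u, s < u. From u ≤ y, s < y. y = d, so s < d.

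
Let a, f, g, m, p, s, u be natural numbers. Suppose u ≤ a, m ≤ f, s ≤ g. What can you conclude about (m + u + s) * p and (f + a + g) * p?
(m + u + s) * p ≤ (f + a + g) * p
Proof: m ≤ f and u ≤ a, thus m + u ≤ f + a. s ≤ g, so m + u + s ≤ f + a + g. By multiplying by a non-negative, (m + u + s) * p ≤ (f + a + g) * p.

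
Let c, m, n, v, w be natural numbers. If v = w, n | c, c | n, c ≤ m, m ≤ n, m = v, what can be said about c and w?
c = w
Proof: From n | c and c | n, n = c. m ≤ n, so m ≤ c. c ≤ m, so c = m. Since m = v, c = v. Since v = w, c = w.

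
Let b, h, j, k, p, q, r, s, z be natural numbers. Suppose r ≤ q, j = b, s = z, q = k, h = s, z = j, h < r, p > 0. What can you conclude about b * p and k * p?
b * p < k * p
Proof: s = z and z = j, so s = j. Since j = b, s = b. Because h = s and h < r, s < r. q = k and r ≤ q, so r ≤ k. Since s < r, s < k. Because s = b, b < k. Because p > 0, b * p < k * p.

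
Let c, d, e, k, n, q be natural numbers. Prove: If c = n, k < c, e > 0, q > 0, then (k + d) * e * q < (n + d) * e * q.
c = n and k < c, thus k < n. Then k + d < n + d. Since e > 0, by multiplying by a positive, (k + d) * e < (n + d) * e. Using q > 0 and multiplying by a positive, (k + d) * e * q < (n + d) * e * q.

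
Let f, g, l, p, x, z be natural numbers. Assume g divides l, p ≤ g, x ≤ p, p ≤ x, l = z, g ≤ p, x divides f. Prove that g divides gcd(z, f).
l = z and g divides l, thus g divides z. p ≤ g and g ≤ p, therefore p = g. x ≤ p and p ≤ x, so x = p. x divides f, so p divides f. Since p = g, g divides f. Because g divides z, g divides gcd(z, f).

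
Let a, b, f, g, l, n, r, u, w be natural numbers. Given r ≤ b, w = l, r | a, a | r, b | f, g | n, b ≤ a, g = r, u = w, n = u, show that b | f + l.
Because u = w and w = l, u = l. a | r and r | a, therefore a = r. Since b ≤ a, b ≤ r. Since r ≤ b, r = b. g = r, so g = b. n = u and g | n, thus g | u. Since g = b, b | u. From u = l, b | l. Since b | f, b | f + l.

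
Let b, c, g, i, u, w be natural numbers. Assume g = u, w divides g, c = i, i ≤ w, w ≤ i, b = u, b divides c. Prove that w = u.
g = u and w divides g, therefore w divides u. Because i ≤ w and w ≤ i, i = w. c = i, so c = w. From b = u and b divides c, u divides c. c = w, so u divides w. Since w divides u, w = u.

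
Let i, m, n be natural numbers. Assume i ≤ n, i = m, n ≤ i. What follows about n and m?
n = m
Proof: Because n ≤ i and i ≤ n, n = i. Since i = m, n = m.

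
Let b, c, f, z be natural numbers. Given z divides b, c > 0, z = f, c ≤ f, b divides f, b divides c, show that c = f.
z = f and z divides b, so f divides b. b divides f, so b = f. b divides c, so f divides c. c > 0, so f ≤ c. c ≤ f, so c = f.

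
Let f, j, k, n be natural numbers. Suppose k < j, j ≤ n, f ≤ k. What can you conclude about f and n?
f < n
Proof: k < j and j ≤ n, therefore k < n. f ≤ k, so f < n.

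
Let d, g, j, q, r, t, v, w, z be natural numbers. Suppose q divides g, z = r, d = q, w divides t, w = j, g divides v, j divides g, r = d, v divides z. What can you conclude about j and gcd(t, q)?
j divides gcd(t, q)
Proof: w = j and w divides t, so j divides t. r = d and d = q, thus r = q. g divides v and v divides z, hence g divides z. Since z = r, g divides r. r = q, so g divides q. q divides g, so g = q. Since j divides g, j divides q. Since j divides t, j divides gcd(t, q).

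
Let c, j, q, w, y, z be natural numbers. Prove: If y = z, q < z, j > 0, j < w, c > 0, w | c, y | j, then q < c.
y | j and j > 0, therefore y ≤ j. Since j < w, y < w. Since y = z, z < w. From q < z, q < w. Because w | c and c > 0, w ≤ c. q < w, so q < c.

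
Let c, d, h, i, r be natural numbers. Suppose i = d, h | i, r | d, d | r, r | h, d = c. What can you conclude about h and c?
h = c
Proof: i = d and h | i, hence h | d. r | d and d | r, therefore r = d. From r | h, d | h. h | d, so h = d. d = c, so h = c.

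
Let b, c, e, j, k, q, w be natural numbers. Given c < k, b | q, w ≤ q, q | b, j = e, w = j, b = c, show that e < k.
w = j and j = e, hence w = e. q | b and b | q, so q = b. Since b = c, q = c. w ≤ q, so w ≤ c. Since c < k, w < k. Since w = e, e < k.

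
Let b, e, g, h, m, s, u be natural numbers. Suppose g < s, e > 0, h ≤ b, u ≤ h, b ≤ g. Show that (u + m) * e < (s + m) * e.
From u ≤ h and h ≤ b, u ≤ b. b ≤ g and g < s, hence b < s. u ≤ b, so u < s. Then u + m < s + m. Because e > 0, (u + m) * e < (s + m) * e.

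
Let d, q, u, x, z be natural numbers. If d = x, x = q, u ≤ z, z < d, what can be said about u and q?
u < q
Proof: d = x and x = q, therefore d = q. Because u ≤ z and z < d, u < d. Since d = q, u < q.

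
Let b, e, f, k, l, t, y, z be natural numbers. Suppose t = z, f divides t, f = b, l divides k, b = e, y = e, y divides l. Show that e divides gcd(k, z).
y divides l and l divides k, thus y divides k. y = e, so e divides k. From f = b and b = e, f = e. Since t = z and f divides t, f divides z. Since f = e, e divides z. e divides k, so e divides gcd(k, z).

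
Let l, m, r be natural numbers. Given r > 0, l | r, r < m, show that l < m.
l | r and r > 0, therefore l ≤ r. Since r < m, l < m.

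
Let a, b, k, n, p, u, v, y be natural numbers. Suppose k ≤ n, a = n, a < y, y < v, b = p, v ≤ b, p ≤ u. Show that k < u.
Because a = n and a < y, n < y. b = p and v ≤ b, hence v ≤ p. Since y < v, y < p. n < y, so n < p. Since p ≤ u, n < u. k ≤ n, so k < u.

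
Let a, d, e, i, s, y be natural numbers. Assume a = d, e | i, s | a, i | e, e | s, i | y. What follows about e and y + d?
e | y + d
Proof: i | e and e | i, therefore i = e. Since i | y, e | y. Since a = d and s | a, s | d. e | s, so e | d. e | y, so e | y + d.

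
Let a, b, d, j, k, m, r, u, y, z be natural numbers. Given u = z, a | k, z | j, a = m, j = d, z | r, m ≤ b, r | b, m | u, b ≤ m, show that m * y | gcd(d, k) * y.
Because b ≤ m and m ≤ b, b = m. r | b, so r | m. z | r, so z | m. From u = z and m | u, m | z. Since z | m, z = m. Because j = d and z | j, z | d. Since z = m, m | d. a = m and a | k, therefore m | k. Since m | d, m | gcd(d, k). Then m * y | gcd(d, k) * y.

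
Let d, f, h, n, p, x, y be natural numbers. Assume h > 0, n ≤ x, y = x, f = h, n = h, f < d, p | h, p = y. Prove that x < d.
From n = h and n ≤ x, h ≤ x. p = y and y = x, so p = x. p | h, so x | h. h > 0, so x ≤ h. Since h ≤ x, h = x. Because f = h, f = x. f < d, so x < d.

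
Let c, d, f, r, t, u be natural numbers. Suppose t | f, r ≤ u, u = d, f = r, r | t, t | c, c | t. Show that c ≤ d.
f = r and t | f, therefore t | r. Since r | t, r = t. From t | c and c | t, t = c. Since r = t, r = c. Since u = d and r ≤ u, r ≤ d. r = c, so c ≤ d.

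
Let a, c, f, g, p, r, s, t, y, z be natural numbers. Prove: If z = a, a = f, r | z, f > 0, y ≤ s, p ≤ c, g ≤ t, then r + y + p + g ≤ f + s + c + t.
z = a and a = f, therefore z = f. Since r | z, r | f. Since f > 0, r ≤ f. y ≤ s and p ≤ c, therefore y + p ≤ s + c. g ≤ t, so y + p + g ≤ s + c + t. r ≤ f, so r + y + p + g ≤ f + s + c + t.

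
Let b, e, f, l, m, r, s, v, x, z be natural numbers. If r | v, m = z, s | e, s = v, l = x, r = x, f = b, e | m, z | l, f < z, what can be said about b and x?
b < x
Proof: l = x and z | l, thus z | x. m = z and e | m, thus e | z. s | e, so s | z. s = v, so v | z. Since r | v, r | z. r = x, so x | z. z | x, so z = x. f = b and f < z, hence b < z. z = x, so b < x.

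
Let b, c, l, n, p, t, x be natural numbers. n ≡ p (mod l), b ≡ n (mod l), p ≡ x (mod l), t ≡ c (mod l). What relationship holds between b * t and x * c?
b * t ≡ x * c (mod l)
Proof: b ≡ n (mod l) and n ≡ p (mod l), so b ≡ p (mod l). p ≡ x (mod l), so b ≡ x (mod l). Since t ≡ c (mod l), b * t ≡ x * c (mod l).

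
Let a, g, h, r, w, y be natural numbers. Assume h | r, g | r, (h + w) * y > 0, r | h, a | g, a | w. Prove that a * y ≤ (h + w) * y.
r | h and h | r, hence r = h. Because a | g and g | r, a | r. Since r = h, a | h. a | w, so a | h + w. Then a * y | (h + w) * y. Since (h + w) * y > 0, a * y ≤ (h + w) * y.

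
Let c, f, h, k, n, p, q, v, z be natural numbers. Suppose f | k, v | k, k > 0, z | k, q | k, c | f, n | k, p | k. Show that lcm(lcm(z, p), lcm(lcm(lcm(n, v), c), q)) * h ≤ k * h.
z | k and p | k, thus lcm(z, p) | k. n | k and v | k, hence lcm(n, v) | k. c | f and f | k, thus c | k. Since lcm(n, v) | k, lcm(lcm(n, v), c) | k. Since q | k, lcm(lcm(lcm(n, v), c), q) | k. Since lcm(z, p) | k, lcm(lcm(z, p), lcm(lcm(lcm(n, v), c), q)) | k. Since k > 0, lcm(lcm(z, p), lcm(lcm(lcm(n, v), c), q)) ≤ k. Then lcm(lcm(z, p), lcm(lcm(lcm(n, v), c), q)) * h ≤ k * h.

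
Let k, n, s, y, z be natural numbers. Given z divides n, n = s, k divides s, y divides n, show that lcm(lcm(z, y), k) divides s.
z divides n and y divides n, therefore lcm(z, y) divides n. n = s, so lcm(z, y) divides s. Because k divides s, lcm(lcm(z, y), k) divides s.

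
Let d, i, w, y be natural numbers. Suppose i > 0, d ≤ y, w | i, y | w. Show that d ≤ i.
y | w and w | i, so y | i. Since i > 0, y ≤ i. Because d ≤ y, d ≤ i.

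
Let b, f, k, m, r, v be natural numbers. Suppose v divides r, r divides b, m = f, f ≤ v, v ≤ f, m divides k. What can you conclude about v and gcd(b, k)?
v divides gcd(b, k)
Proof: v divides r and r divides b, so v divides b. f ≤ v and v ≤ f, hence f = v. m = f, so m = v. Since m divides k, v divides k. Because v divides b, v divides gcd(b, k).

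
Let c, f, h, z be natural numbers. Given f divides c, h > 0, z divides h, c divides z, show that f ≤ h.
c divides z and z divides h, therefore c divides h. f divides c, so f divides h. Because h > 0, f ≤ h.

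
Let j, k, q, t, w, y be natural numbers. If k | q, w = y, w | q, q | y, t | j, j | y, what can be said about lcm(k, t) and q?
lcm(k, t) | q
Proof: w = y and w | q, so y | q. q | y, so y = q. Since t | j and j | y, t | y. Because y = q, t | q. k | q, so lcm(k, t) | q.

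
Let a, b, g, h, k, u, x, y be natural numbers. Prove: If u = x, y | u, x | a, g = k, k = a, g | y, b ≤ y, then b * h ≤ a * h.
u = x and y | u, hence y | x. Since x | a, y | a. Because g = k and k = a, g = a. Since g | y, a | y. Since y | a, y = a. Since b ≤ y, b ≤ a. Then b * h ≤ a * h.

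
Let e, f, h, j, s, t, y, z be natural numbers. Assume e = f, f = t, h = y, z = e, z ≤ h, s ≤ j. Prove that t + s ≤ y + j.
e = f and f = t, hence e = t. Since z = e and z ≤ h, e ≤ h. h = y, so e ≤ y. e = t, so t ≤ y. From s ≤ j, t + s ≤ y + j.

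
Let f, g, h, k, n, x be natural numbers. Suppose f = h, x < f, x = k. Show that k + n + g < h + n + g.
f = h and x < f, thus x < h. Since x = k, k < h. Then k + n < h + n. Then k + n + g < h + n + g.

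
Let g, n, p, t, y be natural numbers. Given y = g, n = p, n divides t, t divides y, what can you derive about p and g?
p divides g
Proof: Because n divides t and t divides y, n divides y. y = g, so n divides g. From n = p, p divides g.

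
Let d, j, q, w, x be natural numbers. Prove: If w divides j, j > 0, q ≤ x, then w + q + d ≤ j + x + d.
w divides j and j > 0, thus w ≤ j. Since q ≤ x, w + q ≤ j + x. Then w + q + d ≤ j + x + d.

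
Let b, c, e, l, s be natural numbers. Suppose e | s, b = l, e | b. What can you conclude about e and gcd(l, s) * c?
e | gcd(l, s) * c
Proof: Since b = l and e | b, e | l. e | s, so e | gcd(l, s). Then e | gcd(l, s) * c.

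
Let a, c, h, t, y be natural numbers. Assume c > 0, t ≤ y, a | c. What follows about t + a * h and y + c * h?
t + a * h ≤ y + c * h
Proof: a | c and c > 0, therefore a ≤ c. Then a * h ≤ c * h. t ≤ y, so t + a * h ≤ y + c * h.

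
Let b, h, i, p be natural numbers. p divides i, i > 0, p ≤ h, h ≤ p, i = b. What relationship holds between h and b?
h ≤ b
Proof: From p ≤ h and h ≤ p, p = h. Since p divides i, h divides i. i > 0, so h ≤ i. Since i = b, h ≤ b.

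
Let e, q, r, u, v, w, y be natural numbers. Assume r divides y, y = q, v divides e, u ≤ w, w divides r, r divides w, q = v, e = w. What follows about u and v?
u ≤ v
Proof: From y = q and q = v, y = v. r divides w and w divides r, so r = w. From r divides y, w divides y. Since y = v, w divides v. e = w and v divides e, so v divides w. Since w divides v, w = v. Because u ≤ w, u ≤ v.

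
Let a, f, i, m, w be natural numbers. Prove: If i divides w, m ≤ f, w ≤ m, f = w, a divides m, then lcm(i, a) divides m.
Since f = w and m ≤ f, m ≤ w. w ≤ m, so w = m. From i divides w, i divides m. Since a divides m, lcm(i, a) divides m.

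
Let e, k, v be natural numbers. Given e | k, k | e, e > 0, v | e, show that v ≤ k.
e | k and k | e, so e = k. v | e and e > 0, therefore v ≤ e. Since e = k, v ≤ k.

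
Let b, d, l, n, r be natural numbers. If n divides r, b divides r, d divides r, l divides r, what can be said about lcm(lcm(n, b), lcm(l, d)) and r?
lcm(lcm(n, b), lcm(l, d)) divides r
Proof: Because n divides r and b divides r, lcm(n, b) divides r. Because l divides r and d divides r, lcm(l, d) divides r. Since lcm(n, b) divides r, lcm(lcm(n, b), lcm(l, d)) divides r.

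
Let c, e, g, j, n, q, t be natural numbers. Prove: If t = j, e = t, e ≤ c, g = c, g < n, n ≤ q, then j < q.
From e = t and e ≤ c, t ≤ c. From g = c and g < n, c < n. n ≤ q, so c < q. t ≤ c, so t < q. t = j, so j < q.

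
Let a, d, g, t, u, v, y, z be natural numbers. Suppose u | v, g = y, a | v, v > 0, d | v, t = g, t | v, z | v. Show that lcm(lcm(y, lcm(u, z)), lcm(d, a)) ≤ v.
t = g and g = y, thus t = y. t | v, so y | v. From u | v and z | v, lcm(u, z) | v. y | v, so lcm(y, lcm(u, z)) | v. d | v and a | v, so lcm(d, a) | v. Because lcm(y, lcm(u, z)) | v, lcm(lcm(y, lcm(u, z)), lcm(d, a)) | v. v > 0, so lcm(lcm(y, lcm(u, z)), lcm(d, a)) ≤ v.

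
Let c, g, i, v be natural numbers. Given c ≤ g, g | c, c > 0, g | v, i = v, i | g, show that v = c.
From g | c and c > 0, g ≤ c. c ≤ g, so c = g. From i = v and i | g, v | g. Since g | v, g = v. Since c = g, c = v. Then v = c.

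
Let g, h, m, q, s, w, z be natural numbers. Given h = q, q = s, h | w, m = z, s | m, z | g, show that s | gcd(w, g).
h = q and q = s, so h = s. h | w, so s | w. From m = z and s | m, s | z. Since z | g, s | g. s | w, so s | gcd(w, g).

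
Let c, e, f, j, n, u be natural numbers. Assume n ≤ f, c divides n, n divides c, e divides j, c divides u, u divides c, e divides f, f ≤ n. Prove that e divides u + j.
f ≤ n and n ≤ f, thus f = n. n divides c and c divides n, so n = c. Since f = n, f = c. c divides u and u divides c, therefore c = u. From f = c, f = u. From e divides f, e divides u. e divides j, so e divides u + j.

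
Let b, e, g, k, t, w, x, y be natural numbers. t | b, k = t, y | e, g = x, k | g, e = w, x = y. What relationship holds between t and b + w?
t | b + w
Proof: From g = x and x = y, g = y. k = t and k | g, thus t | g. Since g = y, t | y. Since e = w and y | e, y | w. Since t | y, t | w. Because t | b, t | b + w.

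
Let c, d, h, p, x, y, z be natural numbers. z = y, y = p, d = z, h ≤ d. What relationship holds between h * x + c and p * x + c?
h * x + c ≤ p * x + c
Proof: z = y and y = p, thus z = p. d = z and h ≤ d, therefore h ≤ z. z = p, so h ≤ p. By multiplying by a non-negative, h * x ≤ p * x. Then h * x + c ≤ p * x + c.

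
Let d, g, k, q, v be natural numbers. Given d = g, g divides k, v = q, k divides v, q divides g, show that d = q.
Because v = q and k divides v, k divides q. Since g divides k, g divides q. q divides g, so g = q. Since d = g, d = q.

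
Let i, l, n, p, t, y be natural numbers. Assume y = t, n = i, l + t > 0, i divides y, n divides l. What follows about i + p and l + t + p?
i + p ≤ l + t + p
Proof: n = i and n divides l, therefore i divides l. y = t and i divides y, thus i divides t. Since i divides l, i divides l + t. Since l + t > 0, i ≤ l + t. Then i + p ≤ l + t + p.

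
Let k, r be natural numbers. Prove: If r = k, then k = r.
r = k. By symmetry, k = r.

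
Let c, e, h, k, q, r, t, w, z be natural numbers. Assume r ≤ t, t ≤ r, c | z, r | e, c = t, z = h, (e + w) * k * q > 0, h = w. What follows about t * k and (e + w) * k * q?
t * k ≤ (e + w) * k * q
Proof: r ≤ t and t ≤ r, hence r = t. r | e, so t | e. From z = h and h = w, z = w. c = t and c | z, therefore t | z. Since z = w, t | w. t | e, so t | e + w. Then t * k | (e + w) * k. Then t * k | (e + w) * k * q. Because (e + w) * k * q > 0, t * k ≤ (e + w) * k * q.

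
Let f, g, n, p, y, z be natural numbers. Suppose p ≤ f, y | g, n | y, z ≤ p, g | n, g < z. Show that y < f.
Since g | n and n | y, g | y. From y | g, g = y. From g < z and z ≤ p, g < p. Since p ≤ f, g < f. g = y, so y < f.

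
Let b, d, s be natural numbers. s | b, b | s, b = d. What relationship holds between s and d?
s = d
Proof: Because s | b and b | s, s = b. b = d, so s = d.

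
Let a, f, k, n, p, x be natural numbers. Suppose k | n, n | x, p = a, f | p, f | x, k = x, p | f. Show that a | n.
From f | p and p | f, f = p. Because p = a, f = a. Because k = x and k | n, x | n. n | x, so x = n. f | x, so f | n. From f = a, a | n.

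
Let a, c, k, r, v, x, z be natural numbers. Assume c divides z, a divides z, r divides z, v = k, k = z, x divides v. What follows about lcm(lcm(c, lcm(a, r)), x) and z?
lcm(lcm(c, lcm(a, r)), x) divides z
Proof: a divides z and r divides z, so lcm(a, r) divides z. Since c divides z, lcm(c, lcm(a, r)) divides z. From v = k and k = z, v = z. Since x divides v, x divides z. Since lcm(c, lcm(a, r)) divides z, lcm(lcm(c, lcm(a, r)), x) divides z.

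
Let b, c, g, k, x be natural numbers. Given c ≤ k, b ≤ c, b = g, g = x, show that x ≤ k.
From b = g and b ≤ c, g ≤ c. c ≤ k, so g ≤ k. Since g = x, x ≤ k.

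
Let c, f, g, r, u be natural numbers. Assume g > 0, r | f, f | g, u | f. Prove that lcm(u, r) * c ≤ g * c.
Since u | f and r | f, lcm(u, r) | f. Since f | g, lcm(u, r) | g. g > 0, so lcm(u, r) ≤ g. Then lcm(u, r) * c ≤ g * c.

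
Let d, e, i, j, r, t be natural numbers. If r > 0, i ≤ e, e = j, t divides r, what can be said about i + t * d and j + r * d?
i + t * d ≤ j + r * d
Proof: Because e = j and i ≤ e, i ≤ j. t divides r and r > 0, therefore t ≤ r. By multiplying by a non-negative, t * d ≤ r * d. Since i ≤ j, i + t * d ≤ j + r * d.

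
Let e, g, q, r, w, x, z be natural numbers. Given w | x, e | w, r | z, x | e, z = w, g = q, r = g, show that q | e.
From w | x and x | e, w | e. Since e | w, w = e. Since r = g and g = q, r = q. Because z = w and r | z, r | w. Since r = q, q | w. w = e, so q | e.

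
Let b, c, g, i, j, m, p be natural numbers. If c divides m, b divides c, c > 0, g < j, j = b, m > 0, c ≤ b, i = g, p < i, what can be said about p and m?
p < m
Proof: i = g and p < i, so p < g. g < j, so p < j. Because j = b, p < b. Since b divides c and c > 0, b ≤ c. c ≤ b, so c = b. c divides m, so b divides m. Since m > 0, b ≤ m. p < b, so p < m.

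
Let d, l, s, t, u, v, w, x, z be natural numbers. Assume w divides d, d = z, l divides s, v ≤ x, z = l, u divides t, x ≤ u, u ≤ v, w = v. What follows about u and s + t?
u divides s + t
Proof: Since v ≤ x and x ≤ u, v ≤ u. u ≤ v, so v = u. Since d = z and z = l, d = l. Because w = v and w divides d, v divides d. Since d = l, v divides l. v = u, so u divides l. l divides s, so u divides s. u divides t, so u divides s + t.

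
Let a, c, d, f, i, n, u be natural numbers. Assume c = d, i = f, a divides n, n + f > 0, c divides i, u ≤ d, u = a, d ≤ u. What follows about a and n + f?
a ≤ n + f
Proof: From d ≤ u and u ≤ d, d = u. From u = a, d = a. From c = d and c divides i, d divides i. i = f, so d divides f. Since d = a, a divides f. a divides n, so a divides n + f. Since n + f > 0, a ≤ n + f.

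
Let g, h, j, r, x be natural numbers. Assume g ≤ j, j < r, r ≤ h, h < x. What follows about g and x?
g < x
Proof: g ≤ j and j < r, so g < r. Since r ≤ h, g < h. Because h < x, g < x.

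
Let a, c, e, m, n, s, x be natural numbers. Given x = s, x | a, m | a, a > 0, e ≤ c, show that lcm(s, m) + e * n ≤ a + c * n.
x = s and x | a, thus s | a. Since m | a, lcm(s, m) | a. a > 0, so lcm(s, m) ≤ a. Since e ≤ c, e * n ≤ c * n. lcm(s, m) ≤ a, so lcm(s, m) + e * n ≤ a + c * n.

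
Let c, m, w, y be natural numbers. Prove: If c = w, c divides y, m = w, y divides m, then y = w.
c = w and c divides y, therefore w divides y. m = w and y divides m, thus y divides w. Since w divides y, w = y. Then y = w.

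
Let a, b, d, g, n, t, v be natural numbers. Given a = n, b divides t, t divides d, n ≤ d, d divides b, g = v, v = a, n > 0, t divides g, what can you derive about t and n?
t = n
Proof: d divides b and b divides t, so d divides t. t divides d, so d = t. From n ≤ d, n ≤ t. v = a and a = n, thus v = n. Since g = v, g = n. Since t divides g, t divides n. n > 0, so t ≤ n. Since n ≤ t, n = t. Then t = n.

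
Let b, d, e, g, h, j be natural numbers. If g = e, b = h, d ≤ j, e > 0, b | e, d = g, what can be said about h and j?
h ≤ j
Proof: b = h and b | e, so h | e. Since e > 0, h ≤ e. d = g and g = e, thus d = e. d ≤ j, so e ≤ j. Since h ≤ e, h ≤ j.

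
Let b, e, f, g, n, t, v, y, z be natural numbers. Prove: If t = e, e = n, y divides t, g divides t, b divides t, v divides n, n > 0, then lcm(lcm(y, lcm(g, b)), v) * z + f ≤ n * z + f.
t = e and e = n, hence t = n. g divides t and b divides t, hence lcm(g, b) divides t. Since y divides t, lcm(y, lcm(g, b)) divides t. Because t = n, lcm(y, lcm(g, b)) divides n. v divides n, so lcm(lcm(y, lcm(g, b)), v) divides n. From n > 0, lcm(lcm(y, lcm(g, b)), v) ≤ n. By multiplying by a non-negative, lcm(lcm(y, lcm(g, b)), v) * z ≤ n * z. Then lcm(lcm(y, lcm(g, b)), v) * z + f ≤ n * z + f.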